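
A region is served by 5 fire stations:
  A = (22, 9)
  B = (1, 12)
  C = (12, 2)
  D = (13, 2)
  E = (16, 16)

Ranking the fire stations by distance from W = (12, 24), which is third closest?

A

Squared Euclidean distances:
|WA|² = 100 + 225 = 325
|WB|² = 121 + 144 = 265
|WC|² = 0 + 484 = 484
|WD|² = 1 + 484 = 485
|WE|² = 16 + 64 = 80
Sorted ascending: E, B, A, C, … — the third-nearest is A.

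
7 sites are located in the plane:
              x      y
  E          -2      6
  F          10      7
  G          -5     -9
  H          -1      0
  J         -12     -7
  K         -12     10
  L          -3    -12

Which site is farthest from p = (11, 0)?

Squared Euclidean distances:
|pE|² = (11−(-2))² + (0−6)² = 169 + 36 = 205
|pF|² = (11−10)² + (0−7)² = 1 + 49 = 50
|pG|² = (11−(-5))² + (0−(-9))² = 256 + 81 = 337
|pH|² = (11−(-1))² + (0−0)² = 144 + 0 = 144
|pJ|² = (11−(-12))² + (0−(-7))² = 529 + 49 = 578
|pK|² = (11−(-12))² + (0−10)² = 529 + 100 = 629
|pL|² = (11−(-3))² + (0−(-12))² = 196 + 144 = 340
The largest is to K.

K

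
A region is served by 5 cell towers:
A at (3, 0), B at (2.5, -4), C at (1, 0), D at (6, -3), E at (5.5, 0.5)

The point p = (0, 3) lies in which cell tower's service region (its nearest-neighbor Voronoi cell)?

Since √ is increasing, it suffices to compare squared distances:
|pA|² = (0−3)² + (3−0)² = 9 + 9 = 18
|pB|² = (0−2.5)² + (3−(-4))² = 6.25 + 49 = 55.25
|pC|² = (0−1)² + (3−0)² = 1 + 9 = 10
|pD|² = (0−6)² + (3−(-3))² = 36 + 36 = 72
|pE|² = (0−5.5)² + (3−0.5)² = 30.25 + 6.25 = 36.5
C is nearest.

C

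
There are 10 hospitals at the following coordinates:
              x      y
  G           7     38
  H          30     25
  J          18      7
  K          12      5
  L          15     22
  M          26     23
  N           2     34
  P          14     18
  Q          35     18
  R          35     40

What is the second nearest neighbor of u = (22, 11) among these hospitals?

P

Since √ is increasing, it suffices to compare squared distances:
|uG|² = (22−7)² + (11−38)² = 225 + 729 = 954
|uH|² = (22−30)² + (11−25)² = 64 + 196 = 260
|uJ|² = (22−18)² + (11−7)² = 16 + 16 = 32
|uK|² = (22−12)² + (11−5)² = 100 + 36 = 136
|uL|² = (22−15)² + (11−22)² = 49 + 121 = 170
|uM|² = (22−26)² + (11−23)² = 16 + 144 = 160
|uN|² = (22−2)² + (11−34)² = 400 + 529 = 929
|uP|² = (22−14)² + (11−18)² = 64 + 49 = 113
|uQ|² = (22−35)² + (11−18)² = 169 + 49 = 218
|uR|² = (22−35)² + (11−40)² = 169 + 841 = 1010
Sorted ascending: J, P, K, … — the second-nearest is P.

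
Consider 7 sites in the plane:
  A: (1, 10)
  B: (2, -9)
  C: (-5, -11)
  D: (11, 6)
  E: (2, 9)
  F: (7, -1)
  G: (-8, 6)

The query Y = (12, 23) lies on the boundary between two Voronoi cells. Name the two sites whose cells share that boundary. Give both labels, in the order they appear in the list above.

Squared distances from Y to each site:
|YA|² = (12−1)² + (23−10)² = 121 + 169 = 290
|YB|² = (12−2)² + (23−(-9))² = 100 + 1024 = 1124
|YC|² = (12−(-5))² + (23−(-11))² = 289 + 1156 = 1445
|YD|² = (12−11)² + (23−6)² = 1 + 289 = 290
|YE|² = (12−2)² + (23−9)² = 100 + 196 = 296
|YF|² = (12−7)² + (23−(-1))² = 25 + 576 = 601
|YG|² = (12−(-8))² + (23−6)² = 400 + 289 = 689
Y is equidistant from A and D (both at squared distance 290), and every other site is strictly farther — so Y lies on the A–D Voronoi edge.

A and D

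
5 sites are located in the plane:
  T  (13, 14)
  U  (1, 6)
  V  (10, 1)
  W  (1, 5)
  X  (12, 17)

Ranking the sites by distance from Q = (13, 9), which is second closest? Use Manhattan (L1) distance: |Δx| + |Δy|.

X

d(Q,T) = |13−13| + |9−14| = 0 + 5 = 5
d(Q,U) = |13−1| + |9−6| = 12 + 3 = 15
d(Q,V) = |13−10| + |9−1| = 3 + 8 = 11
d(Q,W) = |13−1| + |9−5| = 12 + 4 = 16
d(Q,X) = |13−12| + |9−17| = 1 + 8 = 9
Sorted ascending: T, X, V, … — the second-nearest is X.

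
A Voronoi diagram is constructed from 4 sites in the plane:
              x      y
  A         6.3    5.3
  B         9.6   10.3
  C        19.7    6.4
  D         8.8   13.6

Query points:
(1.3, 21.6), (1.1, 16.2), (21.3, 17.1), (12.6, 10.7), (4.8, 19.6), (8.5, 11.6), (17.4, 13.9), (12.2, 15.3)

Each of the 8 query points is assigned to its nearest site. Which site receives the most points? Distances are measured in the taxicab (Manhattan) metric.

(1.3, 21.6) — d to each: A:21.3, B:19.6, C:33.6, D:15.5 → nearest is D
(1.1, 16.2) — d to each: A:16.1, B:14.4, C:28.4, D:10.3 → nearest is D
(21.3, 17.1) — d to each: A:26.8, B:18.5, C:12.3, D:16 → nearest is C
(12.6, 10.7) — d to each: A:11.7, B:3.4, C:11.4, D:6.7 → nearest is B
(4.8, 19.6) — d to each: A:15.8, B:14.1, C:28.1, D:10 → nearest is D
(8.5, 11.6) — d to each: A:8.5, B:2.4, C:16.4, D:2.3 → nearest is D
(17.4, 13.9) — d to each: A:19.7, B:11.4, C:9.8, D:8.9 → nearest is D
(12.2, 15.3) — d to each: A:15.9, B:7.6, C:16.4, D:5.1 → nearest is D
Tally — B:1, C:1, D:6. D captures the most (6).

D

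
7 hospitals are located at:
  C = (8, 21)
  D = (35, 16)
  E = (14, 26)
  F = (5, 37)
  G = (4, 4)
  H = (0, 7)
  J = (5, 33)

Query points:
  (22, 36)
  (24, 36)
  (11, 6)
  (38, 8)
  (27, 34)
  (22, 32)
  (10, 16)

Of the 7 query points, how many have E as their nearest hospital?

4

(22, 36) — d² to each: C:421, D:569, E:164, F:290, G:1348, H:1325, J:298 → nearest is E
(24, 36) — d² to each: C:481, D:521, E:200, F:362, G:1424, H:1417, J:370 → nearest is E
(11, 6) — d² to each: C:234, D:676, E:409, F:997, G:53, H:122, J:765 → nearest is G
(38, 8) — d² to each: C:1069, D:73, E:900, F:1930, G:1172, H:1445, J:1714 → nearest is D
(27, 34) — d² to each: C:530, D:388, E:233, F:493, G:1429, H:1458, J:485 → nearest is E
(22, 32) — d² to each: C:317, D:425, E:100, F:314, G:1108, H:1109, J:290 → nearest is E
(10, 16) — d² to each: C:29, D:625, E:116, F:466, G:180, H:181, J:314 → nearest is C
4 of the 7 points have E as nearest.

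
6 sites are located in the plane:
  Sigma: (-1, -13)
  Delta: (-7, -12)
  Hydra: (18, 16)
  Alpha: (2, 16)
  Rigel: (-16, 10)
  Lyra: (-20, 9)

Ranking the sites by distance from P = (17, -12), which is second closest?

Delta

Compare squared distances (the ordering matches that of the actual distances):
d²(P, Sigma) = (17−(-1))² + (-12−(-13))² = 324 + 1 = 325
d²(P, Delta) = (17−(-7))² + (-12−(-12))² = 576 + 0 = 576
d²(P, Hydra) = (17−18)² + (-12−16)² = 1 + 784 = 785
d²(P, Alpha) = (17−2)² + (-12−16)² = 225 + 784 = 1009
d²(P, Rigel) = (17−(-16))² + (-12−10)² = 1089 + 484 = 1573
d²(P, Lyra) = (17−(-20))² + (-12−9)² = 1369 + 441 = 1810
Sorted ascending: Sigma, Delta, Hydra, … — the second-nearest is Delta.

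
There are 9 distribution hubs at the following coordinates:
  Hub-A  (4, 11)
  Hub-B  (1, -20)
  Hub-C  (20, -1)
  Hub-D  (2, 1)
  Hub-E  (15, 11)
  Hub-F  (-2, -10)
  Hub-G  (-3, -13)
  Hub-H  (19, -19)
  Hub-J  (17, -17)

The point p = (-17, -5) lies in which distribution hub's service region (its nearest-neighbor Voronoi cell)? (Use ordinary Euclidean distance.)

Hub-F

Compare squared distances (the ordering matches that of the actual distances):
d²(p, Hub-A) = 441 + 256 = 697
d²(p, Hub-B) = 324 + 225 = 549
d²(p, Hub-C) = 1369 + 16 = 1385
d²(p, Hub-D) = 361 + 36 = 397
d²(p, Hub-E) = 1024 + 256 = 1280
d²(p, Hub-F) = 225 + 25 = 250
d²(p, Hub-G) = 196 + 64 = 260
d²(p, Hub-H) = 1296 + 196 = 1492
d²(p, Hub-J) = 1156 + 144 = 1300
The smallest is to Hub-F, so p lies in the Voronoi region of Hub-F.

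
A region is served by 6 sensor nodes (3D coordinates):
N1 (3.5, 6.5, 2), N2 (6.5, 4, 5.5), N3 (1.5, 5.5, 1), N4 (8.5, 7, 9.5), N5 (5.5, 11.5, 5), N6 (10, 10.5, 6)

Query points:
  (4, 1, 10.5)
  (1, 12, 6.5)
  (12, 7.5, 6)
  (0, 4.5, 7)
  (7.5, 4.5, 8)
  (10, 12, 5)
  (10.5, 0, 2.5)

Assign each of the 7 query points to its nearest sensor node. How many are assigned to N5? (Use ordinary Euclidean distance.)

1

(4, 1, 10.5) — d² to each: N1:102.75, N2:40.25, N3:116.75, N4:57.25, N5:142.75, N6:146.5 → nearest is N2
(1, 12, 6.5) — d² to each: N1:56.75, N2:95.25, N3:72.75, N4:90.25, N5:22.75, N6:83.5 → nearest is N5
(12, 7.5, 6) — d² to each: N1:89.25, N2:42.75, N3:139.25, N4:24.75, N5:59.25, N6:13 → nearest is N6
(0, 4.5, 7) — d² to each: N1:41.25, N2:44.75, N3:39.25, N4:84.75, N5:83.25, N6:137 → nearest is N3
(7.5, 4.5, 8) — d² to each: N1:56, N2:7.5, N3:86, N4:9.5, N5:62, N6:46.25 → nearest is N2
(10, 12, 5) — d² to each: N1:81.5, N2:76.5, N3:130.5, N4:47.5, N5:20.5, N6:3.25 → nearest is N6
(10.5, 0, 2.5) — d² to each: N1:91.5, N2:41, N3:113.5, N4:102, N5:163.5, N6:122.75 → nearest is N2
1 of the 7 points has N5 as nearest.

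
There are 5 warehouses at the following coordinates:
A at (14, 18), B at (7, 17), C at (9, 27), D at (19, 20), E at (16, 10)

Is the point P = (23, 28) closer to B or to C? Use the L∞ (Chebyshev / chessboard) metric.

C

d(P,B) = max(16, 11) = 16
d(P,C) = max(14, 1) = 14
16 > 14, so C is closer.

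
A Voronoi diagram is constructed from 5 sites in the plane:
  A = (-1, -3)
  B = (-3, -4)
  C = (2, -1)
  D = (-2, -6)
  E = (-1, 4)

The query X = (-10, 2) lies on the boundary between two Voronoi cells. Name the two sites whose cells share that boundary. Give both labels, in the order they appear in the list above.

Squared distances from X to each site:
|XA|² = (-10−(-1))² + (2−(-3))² = 81 + 25 = 106
|XB|² = (-10−(-3))² + (2−(-4))² = 49 + 36 = 85
|XC|² = (-10−2)² + (2−(-1))² = 144 + 9 = 153
|XD|² = (-10−(-2))² + (2−(-6))² = 64 + 64 = 128
|XE|² = (-10−(-1))² + (2−4)² = 81 + 4 = 85
X is equidistant from B and E (both at squared distance 85), and every other site is strictly farther — so X lies on the B–E Voronoi edge.

B and E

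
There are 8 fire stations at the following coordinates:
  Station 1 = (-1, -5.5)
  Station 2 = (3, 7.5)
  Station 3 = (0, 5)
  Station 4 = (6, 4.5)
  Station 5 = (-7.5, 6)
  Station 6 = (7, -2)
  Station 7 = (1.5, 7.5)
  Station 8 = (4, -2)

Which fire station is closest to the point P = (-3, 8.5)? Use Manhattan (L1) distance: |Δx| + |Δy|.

Station 7

d(P, Station 1) = 2 + 14 = 16
d(P, Station 2) = 6 + 1 = 7
d(P, Station 3) = 3 + 3.5 = 6.5
d(P, Station 4) = 9 + 4 = 13
d(P, Station 5) = 4.5 + 2.5 = 7
d(P, Station 6) = 10 + 10.5 = 20.5
d(P, Station 7) = 4.5 + 1 = 5.5
d(P, Station 8) = 7 + 10.5 = 17.5
The smallest is to Station 7, so P lies in the Voronoi region of Station 7.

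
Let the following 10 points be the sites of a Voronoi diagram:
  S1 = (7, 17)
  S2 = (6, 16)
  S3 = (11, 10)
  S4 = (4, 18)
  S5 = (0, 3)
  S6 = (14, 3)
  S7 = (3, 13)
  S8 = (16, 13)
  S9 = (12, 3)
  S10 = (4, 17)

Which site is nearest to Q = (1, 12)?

S7

Compare squared distances (the ordering matches that of the actual distances):
|QS1|² = (1−7)² + (12−17)² = 36 + 25 = 61
|QS2|² = (1−6)² + (12−16)² = 25 + 16 = 41
|QS3|² = (1−11)² + (12−10)² = 100 + 4 = 104
|QS4|² = (1−4)² + (12−18)² = 9 + 36 = 45
|QS5|² = (1−0)² + (12−3)² = 1 + 81 = 82
|QS6|² = (1−14)² + (12−3)² = 169 + 81 = 250
|QS7|² = (1−3)² + (12−13)² = 4 + 1 = 5
|QS8|² = (1−16)² + (12−13)² = 225 + 1 = 226
|QS9|² = (1−12)² + (12−3)² = 121 + 81 = 202
d²(Q, S10) = (1−4)² + (12−17)² = 9 + 25 = 34
The smallest is to S7, so Q lies in the Voronoi region of S7.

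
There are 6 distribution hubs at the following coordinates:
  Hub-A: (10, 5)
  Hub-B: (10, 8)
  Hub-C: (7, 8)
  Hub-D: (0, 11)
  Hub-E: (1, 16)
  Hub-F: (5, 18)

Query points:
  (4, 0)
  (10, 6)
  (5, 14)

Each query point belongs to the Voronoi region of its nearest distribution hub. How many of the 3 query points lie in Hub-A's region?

(4, 0) — d² to each: Hub-A:61, Hub-B:100, Hub-C:73, Hub-D:137, Hub-E:265, Hub-F:325 → nearest is Hub-A
(10, 6) — d² to each: Hub-A:1, Hub-B:4, Hub-C:13, Hub-D:125, Hub-E:181, Hub-F:169 → nearest is Hub-A
(5, 14) — d² to each: Hub-A:106, Hub-B:61, Hub-C:40, Hub-D:34, Hub-E:20, Hub-F:16 → nearest is Hub-F
2 of the 3 points have Hub-A as nearest.

2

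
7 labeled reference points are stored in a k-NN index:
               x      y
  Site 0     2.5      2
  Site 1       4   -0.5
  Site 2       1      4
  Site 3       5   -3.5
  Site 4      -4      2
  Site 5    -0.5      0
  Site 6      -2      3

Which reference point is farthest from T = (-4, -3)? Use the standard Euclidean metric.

Compare squared distances (the ordering matches that of the actual distances):
d²(T, Site 0) = (-4−2.5)² + (-3−2)² = 42.25 + 25 = 67.25
d²(T, Site 1) = (-4−4)² + (-3−(-0.5))² = 64 + 6.25 = 70.25
d²(T, Site 2) = (-4−1)² + (-3−4)² = 25 + 49 = 74
d²(T, Site 3) = (-4−5)² + (-3−(-3.5))² = 81 + 0.25 = 81.25
d²(T, Site 4) = (-4−(-4))² + (-3−2)² = 0 + 25 = 25
d²(T, Site 5) = (-4−(-0.5))² + (-3−0)² = 12.25 + 9 = 21.25
d²(T, Site 6) = (-4−(-2))² + (-3−3)² = 4 + 36 = 40
The largest is to Site 3.

Site 3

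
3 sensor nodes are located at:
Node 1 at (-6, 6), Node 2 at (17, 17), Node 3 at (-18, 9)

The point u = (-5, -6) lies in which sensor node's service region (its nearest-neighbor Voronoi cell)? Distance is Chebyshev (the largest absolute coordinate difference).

Node 1

d(u, Node 1) = max(1, 12) = 12
d(u, Node 2) = max(22, 23) = 23
d(u, Node 3) = max(13, 15) = 15
Minimum is at Node 1.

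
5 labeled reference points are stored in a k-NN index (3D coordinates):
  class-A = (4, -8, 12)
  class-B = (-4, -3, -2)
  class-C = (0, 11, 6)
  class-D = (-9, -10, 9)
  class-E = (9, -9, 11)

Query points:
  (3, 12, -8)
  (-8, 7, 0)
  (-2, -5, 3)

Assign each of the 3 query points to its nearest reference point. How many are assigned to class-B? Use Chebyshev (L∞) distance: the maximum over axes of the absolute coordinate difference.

(3, 12, -8) — d to each: class-A:20, class-B:15, class-C:14, class-D:22, class-E:21 → nearest is class-C
(-8, 7, 0) — d to each: class-A:15, class-B:10, class-C:8, class-D:17, class-E:17 → nearest is class-C
(-2, -5, 3) — d to each: class-A:9, class-B:5, class-C:16, class-D:7, class-E:11 → nearest is class-B
1 of the 3 points has class-B as nearest.

1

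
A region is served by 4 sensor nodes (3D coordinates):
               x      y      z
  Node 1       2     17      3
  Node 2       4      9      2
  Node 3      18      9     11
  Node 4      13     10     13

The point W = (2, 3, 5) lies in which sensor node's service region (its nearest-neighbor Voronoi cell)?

Node 2

Since √ is increasing, it suffices to compare squared distances:
d²(W, Node 1) = (2−2)² + (3−17)² + (5−3)² = 0 + 196 + 4 = 200
d²(W, Node 2) = (2−4)² + (3−9)² + (5−2)² = 4 + 36 + 9 = 49
d²(W, Node 3) = (2−18)² + (3−9)² + (5−11)² = 256 + 36 + 36 = 328
d²(W, Node 4) = (2−13)² + (3−10)² + (5−13)² = 121 + 49 + 64 = 234
Node 2 is nearest.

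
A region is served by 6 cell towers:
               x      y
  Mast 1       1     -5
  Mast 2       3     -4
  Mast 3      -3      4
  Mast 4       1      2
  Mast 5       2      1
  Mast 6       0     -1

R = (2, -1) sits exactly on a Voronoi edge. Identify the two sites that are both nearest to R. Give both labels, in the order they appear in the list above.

Mast 5 and Mast 6

Squared distances from R to each site:
d²(R, Mast 1) = (2−1)² + (-1−(-5))² = 1 + 16 = 17
d²(R, Mast 2) = (2−3)² + (-1−(-4))² = 1 + 9 = 10
d²(R, Mast 3) = (2−(-3))² + (-1−4)² = 25 + 25 = 50
d²(R, Mast 4) = (2−1)² + (-1−2)² = 1 + 9 = 10
d²(R, Mast 5) = (2−2)² + (-1−1)² = 0 + 4 = 4
d²(R, Mast 6) = (2−0)² + (-1−(-1))² = 4 + 0 = 4
R is equidistant from Mast 5 and Mast 6 (both at squared distance 4), and every other site is strictly farther — so R lies on the Mast 5–Mast 6 Voronoi edge.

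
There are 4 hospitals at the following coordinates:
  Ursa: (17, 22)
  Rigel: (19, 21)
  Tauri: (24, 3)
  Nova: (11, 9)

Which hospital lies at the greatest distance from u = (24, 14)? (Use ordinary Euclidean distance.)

Since √ is increasing, it suffices to compare squared distances:
d²(u, Ursa) = 49 + 64 = 113
d²(u, Rigel) = 25 + 49 = 74
d²(u, Tauri) = 0 + 121 = 121
d²(u, Nova) = 169 + 25 = 194
The largest is to Nova.

Nova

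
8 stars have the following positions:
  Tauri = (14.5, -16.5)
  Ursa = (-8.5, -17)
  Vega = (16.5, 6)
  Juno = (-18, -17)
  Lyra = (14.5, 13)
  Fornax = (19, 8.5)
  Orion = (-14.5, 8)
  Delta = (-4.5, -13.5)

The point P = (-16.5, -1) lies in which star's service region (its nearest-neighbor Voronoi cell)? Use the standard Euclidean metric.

Compare squared distances (the ordering matches that of the actual distances):
d²(P, Tauri) = 961 + 240.25 = 1201.25
d²(P, Ursa) = 64 + 256 = 320
d²(P, Vega) = 1089 + 49 = 1138
d²(P, Juno) = 2.25 + 256 = 258.25
d²(P, Lyra) = 961 + 196 = 1157
d²(P, Fornax) = 1260.25 + 90.25 = 1350.5
d²(P, Orion) = 4 + 81 = 85
d²(P, Delta) = 144 + 156.25 = 300.25
Minimum is at Orion.

Orion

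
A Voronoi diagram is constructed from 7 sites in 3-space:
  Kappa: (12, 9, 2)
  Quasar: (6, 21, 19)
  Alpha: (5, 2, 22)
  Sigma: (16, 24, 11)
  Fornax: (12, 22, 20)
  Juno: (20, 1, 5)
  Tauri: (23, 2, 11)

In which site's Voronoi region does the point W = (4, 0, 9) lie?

Since √ is increasing, it suffices to compare squared distances:
d²(W, Kappa) = (4−12)² + (0−9)² + (9−2)² = 64 + 81 + 49 = 194
d²(W, Quasar) = (4−6)² + (0−21)² + (9−19)² = 4 + 441 + 100 = 545
d²(W, Alpha) = (4−5)² + (0−2)² + (9−22)² = 1 + 4 + 169 = 174
d²(W, Sigma) = (4−16)² + (0−24)² + (9−11)² = 144 + 576 + 4 = 724
d²(W, Fornax) = (4−12)² + (0−22)² + (9−20)² = 64 + 484 + 121 = 669
d²(W, Juno) = (4−20)² + (0−1)² + (9−5)² = 256 + 1 + 16 = 273
d²(W, Tauri) = (4−23)² + (0−2)² + (9−11)² = 361 + 4 + 4 = 369
Minimum is at Alpha.

Alpha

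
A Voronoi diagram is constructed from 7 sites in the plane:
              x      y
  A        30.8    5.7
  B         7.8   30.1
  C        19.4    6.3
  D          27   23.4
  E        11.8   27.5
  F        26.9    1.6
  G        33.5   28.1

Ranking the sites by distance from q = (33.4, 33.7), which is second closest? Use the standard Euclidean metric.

Since √ is increasing, it suffices to compare squared distances:
|qA|² = (33.4−30.8)² + (33.7−5.7)² = 6.76 + 784 = 790.76
|qB|² = (33.4−7.8)² + (33.7−30.1)² = 655.36 + 12.96 = 668.32
|qC|² = (33.4−19.4)² + (33.7−6.3)² = 196 + 750.76 = 946.76
|qD|² = (33.4−27)² + (33.7−23.4)² = 40.96 + 106.09 = 147.05
|qE|² = (33.4−11.8)² + (33.7−27.5)² = 466.56 + 38.44 = 505
|qF|² = (33.4−26.9)² + (33.7−1.6)² = 42.25 + 1030.41 = 1072.66
|qG|² = (33.4−33.5)² + (33.7−28.1)² = 0.01 + 31.36 = 31.37
Sorted ascending: G, D, E, … — the second-nearest is D.

D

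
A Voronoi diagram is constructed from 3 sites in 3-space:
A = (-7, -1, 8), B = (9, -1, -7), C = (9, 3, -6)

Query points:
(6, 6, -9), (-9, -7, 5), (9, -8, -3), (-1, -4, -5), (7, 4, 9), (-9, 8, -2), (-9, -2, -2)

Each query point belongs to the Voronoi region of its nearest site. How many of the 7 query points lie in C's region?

(6, 6, -9) — d² to each: A:507, B:62, C:27 → nearest is C
(-9, -7, 5) — d² to each: A:49, B:504, C:545 → nearest is A
(9, -8, -3) — d² to each: A:426, B:65, C:130 → nearest is B
(-1, -4, -5) — d² to each: A:214, B:113, C:150 → nearest is B
(7, 4, 9) — d² to each: A:222, B:285, C:230 → nearest is A
(-9, 8, -2) — d² to each: A:185, B:430, C:365 → nearest is A
(-9, -2, -2) — d² to each: A:105, B:350, C:365 → nearest is A
1 of the 7 points has C as nearest.

1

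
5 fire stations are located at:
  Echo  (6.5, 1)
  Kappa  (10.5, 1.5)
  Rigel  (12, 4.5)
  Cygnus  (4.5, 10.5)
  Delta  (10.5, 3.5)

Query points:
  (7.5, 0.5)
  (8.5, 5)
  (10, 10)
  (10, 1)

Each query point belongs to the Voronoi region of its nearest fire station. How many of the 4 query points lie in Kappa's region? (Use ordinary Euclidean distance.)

(7.5, 0.5) — d² to each: Echo:1.25, Kappa:10, Rigel:36.25, Cygnus:109, Delta:18 → nearest is Echo
(8.5, 5) — d² to each: Echo:20, Kappa:16.25, Rigel:12.5, Cygnus:46.25, Delta:6.25 → nearest is Delta
(10, 10) — d² to each: Echo:93.25, Kappa:72.5, Rigel:34.25, Cygnus:30.5, Delta:42.5 → nearest is Cygnus
(10, 1) — d² to each: Echo:12.25, Kappa:0.5, Rigel:16.25, Cygnus:120.5, Delta:6.5 → nearest is Kappa
1 of the 4 points has Kappa as nearest.

1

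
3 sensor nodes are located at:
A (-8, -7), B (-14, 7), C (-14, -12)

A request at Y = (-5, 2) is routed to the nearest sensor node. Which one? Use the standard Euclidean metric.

Squared Euclidean distances:
|YA|² = (-5−(-8))² + (2−(-7))² = 9 + 81 = 90
|YB|² = (-5−(-14))² + (2−7)² = 81 + 25 = 106
|YC|² = (-5−(-14))² + (2−(-12))² = 81 + 196 = 277
Minimum is at A.

A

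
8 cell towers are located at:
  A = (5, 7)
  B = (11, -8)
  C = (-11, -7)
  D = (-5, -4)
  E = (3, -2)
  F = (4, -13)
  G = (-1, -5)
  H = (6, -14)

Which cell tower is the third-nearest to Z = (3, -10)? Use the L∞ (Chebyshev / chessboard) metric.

d(Z,A) = max(2, 17) = 17
d(Z,B) = max(8, 2) = 8
d(Z,C) = max(14, 3) = 14
d(Z,D) = max(8, 6) = 8
d(Z,E) = max(0, 8) = 8
d(Z,F) = max(1, 3) = 3
d(Z,G) = max(4, 5) = 5
d(Z,H) = max(3, 4) = 4
Sorted ascending: F, H, G, B, … — the third-nearest is G.

G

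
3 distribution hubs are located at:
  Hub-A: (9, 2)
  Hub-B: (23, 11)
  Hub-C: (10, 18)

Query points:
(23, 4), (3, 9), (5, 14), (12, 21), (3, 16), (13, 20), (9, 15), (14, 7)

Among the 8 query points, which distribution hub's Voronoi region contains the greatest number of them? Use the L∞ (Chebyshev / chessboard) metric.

Hub-C

(23, 4) — d to each: Hub-A:14, Hub-B:7, Hub-C:14 → nearest is Hub-B
(3, 9) — d to each: Hub-A:7, Hub-B:20, Hub-C:9 → nearest is Hub-A
(5, 14) — d to each: Hub-A:12, Hub-B:18, Hub-C:5 → nearest is Hub-C
(12, 21) — d to each: Hub-A:19, Hub-B:11, Hub-C:3 → nearest is Hub-C
(3, 16) — d to each: Hub-A:14, Hub-B:20, Hub-C:7 → nearest is Hub-C
(13, 20) — d to each: Hub-A:18, Hub-B:10, Hub-C:3 → nearest is Hub-C
(9, 15) — d to each: Hub-A:13, Hub-B:14, Hub-C:3 → nearest is Hub-C
(14, 7) — d to each: Hub-A:5, Hub-B:9, Hub-C:11 → nearest is Hub-A
Tally — Hub-A:2, Hub-B:1, Hub-C:5. Hub-C captures the most (5).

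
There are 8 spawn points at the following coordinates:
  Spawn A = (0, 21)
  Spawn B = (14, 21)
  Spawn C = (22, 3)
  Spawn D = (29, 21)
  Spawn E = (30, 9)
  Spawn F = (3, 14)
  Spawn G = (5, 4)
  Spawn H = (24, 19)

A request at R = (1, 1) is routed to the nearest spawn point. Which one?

Spawn G

Since √ is increasing, it suffices to compare squared distances:
d²(R, Spawn A) = (1−0)² + (1−21)² = 1 + 400 = 401
d²(R, Spawn B) = (1−14)² + (1−21)² = 169 + 400 = 569
d²(R, Spawn C) = (1−22)² + (1−3)² = 441 + 4 = 445
d²(R, Spawn D) = (1−29)² + (1−21)² = 784 + 400 = 1184
d²(R, Spawn E) = (1−30)² + (1−9)² = 841 + 64 = 905
d²(R, Spawn F) = (1−3)² + (1−14)² = 4 + 169 = 173
d²(R, Spawn G) = (1−5)² + (1−4)² = 16 + 9 = 25
d²(R, Spawn H) = (1−24)² + (1−19)² = 529 + 324 = 853
Spawn G is nearest.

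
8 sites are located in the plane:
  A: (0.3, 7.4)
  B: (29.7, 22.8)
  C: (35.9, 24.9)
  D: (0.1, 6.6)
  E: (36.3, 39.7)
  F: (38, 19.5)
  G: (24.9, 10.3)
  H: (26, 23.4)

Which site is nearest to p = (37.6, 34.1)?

E

Since √ is increasing, it suffices to compare squared distances:
|pA|² = 1391.29 + 712.89 = 2104.18
|pB|² = 62.41 + 127.69 = 190.1
|pC|² = 2.89 + 84.64 = 87.53
|pD|² = 1406.25 + 756.25 = 2162.5
|pE|² = 1.69 + 31.36 = 33.05
|pF|² = 0.16 + 213.16 = 213.32
|pG|² = 161.29 + 566.44 = 727.73
|pH|² = 134.56 + 114.49 = 249.05
The smallest is to E, so p lies in the Voronoi region of E.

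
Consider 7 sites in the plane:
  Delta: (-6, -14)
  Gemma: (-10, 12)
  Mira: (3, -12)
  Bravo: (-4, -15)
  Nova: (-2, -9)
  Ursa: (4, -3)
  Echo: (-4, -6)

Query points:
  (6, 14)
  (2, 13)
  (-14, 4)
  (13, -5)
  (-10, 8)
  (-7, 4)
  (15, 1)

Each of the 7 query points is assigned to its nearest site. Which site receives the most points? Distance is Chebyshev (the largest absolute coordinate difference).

(6, 14) — d to each: Delta:28, Gemma:16, Mira:26, Bravo:29, Nova:23, Ursa:17, Echo:20 → nearest is Gemma
(2, 13) — d to each: Delta:27, Gemma:12, Mira:25, Bravo:28, Nova:22, Ursa:16, Echo:19 → nearest is Gemma
(-14, 4) — d to each: Delta:18, Gemma:8, Mira:17, Bravo:19, Nova:13, Ursa:18, Echo:10 → nearest is Gemma
(13, -5) — d to each: Delta:19, Gemma:23, Mira:10, Bravo:17, Nova:15, Ursa:9, Echo:17 → nearest is Ursa
(-10, 8) — d to each: Delta:22, Gemma:4, Mira:20, Bravo:23, Nova:17, Ursa:14, Echo:14 → nearest is Gemma
(-7, 4) — d to each: Delta:18, Gemma:8, Mira:16, Bravo:19, Nova:13, Ursa:11, Echo:10 → nearest is Gemma
(15, 1) — d to each: Delta:21, Gemma:25, Mira:13, Bravo:19, Nova:17, Ursa:11, Echo:19 → nearest is Ursa
Tally — Gemma:5, Ursa:2. Gemma captures the most (5).

Gemma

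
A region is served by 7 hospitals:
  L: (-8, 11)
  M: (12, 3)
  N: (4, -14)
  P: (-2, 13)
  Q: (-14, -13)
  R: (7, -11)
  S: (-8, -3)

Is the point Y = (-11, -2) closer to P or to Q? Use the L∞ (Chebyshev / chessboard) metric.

d(Y,P) = max(9, 15) = 15
d(Y,Q) = max(3, 11) = 11
15 > 11, so Q is closer.

Q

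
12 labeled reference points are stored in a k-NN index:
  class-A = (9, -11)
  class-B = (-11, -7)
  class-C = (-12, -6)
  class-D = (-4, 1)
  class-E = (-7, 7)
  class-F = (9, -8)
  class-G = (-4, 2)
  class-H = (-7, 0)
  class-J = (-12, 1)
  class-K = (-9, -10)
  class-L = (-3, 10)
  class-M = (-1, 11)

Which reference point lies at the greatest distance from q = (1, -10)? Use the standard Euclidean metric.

Squared Euclidean distances:
d²(q, class-A) = 64 + 1 = 65
d²(q, class-B) = 144 + 9 = 153
d²(q, class-C) = 169 + 16 = 185
d²(q, class-D) = 25 + 121 = 146
d²(q, class-E) = 64 + 289 = 353
d²(q, class-F) = 64 + 4 = 68
d²(q, class-G) = 25 + 144 = 169
d²(q, class-H) = 64 + 100 = 164
d²(q, class-J) = 169 + 121 = 290
d²(q, class-K) = 100 + 0 = 100
d²(q, class-L) = 16 + 400 = 416
d²(q, class-M) = 4 + 441 = 445
The largest is to class-M.

class-M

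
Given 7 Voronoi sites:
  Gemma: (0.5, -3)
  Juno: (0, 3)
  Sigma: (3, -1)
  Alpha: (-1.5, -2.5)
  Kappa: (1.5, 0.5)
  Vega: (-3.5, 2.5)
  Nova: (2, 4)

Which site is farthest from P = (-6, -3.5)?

Squared Euclidean distances:
d²(P, Gemma) = (-6−0.5)² + (-3.5−(-3))² = 42.25 + 0.25 = 42.5
d²(P, Juno) = (-6−0)² + (-3.5−3)² = 36 + 42.25 = 78.25
d²(P, Sigma) = (-6−3)² + (-3.5−(-1))² = 81 + 6.25 = 87.25
d²(P, Alpha) = (-6−(-1.5))² + (-3.5−(-2.5))² = 20.25 + 1 = 21.25
d²(P, Kappa) = (-6−1.5)² + (-3.5−0.5)² = 56.25 + 16 = 72.25
d²(P, Vega) = (-6−(-3.5))² + (-3.5−2.5)² = 6.25 + 36 = 42.25
d²(P, Nova) = (-6−2)² + (-3.5−4)² = 64 + 56.25 = 120.25
The largest is to Nova.

Nova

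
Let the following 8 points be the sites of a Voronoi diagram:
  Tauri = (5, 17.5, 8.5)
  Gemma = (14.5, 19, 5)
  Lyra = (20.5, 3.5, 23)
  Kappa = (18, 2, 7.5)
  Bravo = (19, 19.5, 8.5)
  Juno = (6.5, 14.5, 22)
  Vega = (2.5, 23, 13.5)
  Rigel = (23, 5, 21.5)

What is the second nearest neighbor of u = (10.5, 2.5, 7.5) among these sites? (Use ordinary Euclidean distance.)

Squared Euclidean distances:
d²(u, Tauri) = (10.5−5)² + (2.5−17.5)² + (7.5−8.5)² = 30.25 + 225 + 1 = 256.25
d²(u, Gemma) = (10.5−14.5)² + (2.5−19)² + (7.5−5)² = 16 + 272.25 + 6.25 = 294.5
d²(u, Lyra) = (10.5−20.5)² + (2.5−3.5)² + (7.5−23)² = 100 + 1 + 240.25 = 341.25
d²(u, Kappa) = (10.5−18)² + (2.5−2)² + (7.5−7.5)² = 56.25 + 0.25 + 0 = 56.5
d²(u, Bravo) = (10.5−19)² + (2.5−19.5)² + (7.5−8.5)² = 72.25 + 289 + 1 = 362.25
d²(u, Juno) = (10.5−6.5)² + (2.5−14.5)² + (7.5−22)² = 16 + 144 + 210.25 = 370.25
d²(u, Vega) = (10.5−2.5)² + (2.5−23)² + (7.5−13.5)² = 64 + 420.25 + 36 = 520.25
d²(u, Rigel) = (10.5−23)² + (2.5−5)² + (7.5−21.5)² = 156.25 + 6.25 + 196 = 358.5
Sorted ascending: Kappa, Tauri, Gemma, … — the second-nearest is Tauri.

Tauri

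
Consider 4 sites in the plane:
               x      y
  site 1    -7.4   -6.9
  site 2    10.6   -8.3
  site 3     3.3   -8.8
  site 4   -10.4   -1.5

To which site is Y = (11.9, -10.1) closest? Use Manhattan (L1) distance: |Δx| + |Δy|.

d(Y, site 1) = |11.9−(-7.4)| + |-10.1−(-6.9)| = 19.3 + 3.2 = 22.5
d(Y, site 2) = |11.9−10.6| + |-10.1−(-8.3)| = 1.3 + 1.8 = 3.1
d(Y, site 3) = |11.9−3.3| + |-10.1−(-8.8)| = 8.6 + 1.3 = 9.9
d(Y, site 4) = |11.9−(-10.4)| + |-10.1−(-1.5)| = 22.3 + 8.6 = 30.9
site 2 is nearest.

site 2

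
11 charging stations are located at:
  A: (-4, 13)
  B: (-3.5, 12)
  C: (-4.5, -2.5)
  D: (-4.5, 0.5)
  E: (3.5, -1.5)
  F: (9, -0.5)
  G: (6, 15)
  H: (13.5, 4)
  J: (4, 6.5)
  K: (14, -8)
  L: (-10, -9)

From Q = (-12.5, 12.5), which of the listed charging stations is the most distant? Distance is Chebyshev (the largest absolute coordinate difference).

K

d(Q,A) = max(8.5, 0.5) = 8.5
d(Q,B) = max(9, 0.5) = 9
d(Q,C) = max(8, 15) = 15
d(Q,D) = max(8, 12) = 12
d(Q,E) = max(16, 14) = 16
d(Q,F) = max(21.5, 13) = 21.5
d(Q,G) = max(18.5, 2.5) = 18.5
d(Q,H) = max(26, 8.5) = 26
d(Q,J) = max(16.5, 6) = 16.5
d(Q,K) = max(26.5, 20.5) = 26.5
d(Q,L) = max(2.5, 21.5) = 21.5
The largest is to K.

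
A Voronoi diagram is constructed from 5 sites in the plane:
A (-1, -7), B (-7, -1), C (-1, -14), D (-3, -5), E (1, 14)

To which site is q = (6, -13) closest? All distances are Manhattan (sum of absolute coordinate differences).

C

d(q,A) = 7 + 6 = 13
d(q,B) = 13 + 12 = 25
d(q,C) = 7 + 1 = 8
d(q,D) = 9 + 8 = 17
d(q,E) = 5 + 27 = 32
C is nearest.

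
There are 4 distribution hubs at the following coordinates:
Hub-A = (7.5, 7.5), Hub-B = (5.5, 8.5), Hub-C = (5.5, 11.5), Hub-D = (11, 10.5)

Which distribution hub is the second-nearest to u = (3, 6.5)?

Hub-A

Compare squared distances (the ordering matches that of the actual distances):
d²(u, Hub-A) = (3−7.5)² + (6.5−7.5)² = 20.25 + 1 = 21.25
d²(u, Hub-B) = (3−5.5)² + (6.5−8.5)² = 6.25 + 4 = 10.25
d²(u, Hub-C) = (3−5.5)² + (6.5−11.5)² = 6.25 + 25 = 31.25
d²(u, Hub-D) = (3−11)² + (6.5−10.5)² = 64 + 16 = 80
Sorted ascending: Hub-B, Hub-A, Hub-C, … — the second-nearest is Hub-A.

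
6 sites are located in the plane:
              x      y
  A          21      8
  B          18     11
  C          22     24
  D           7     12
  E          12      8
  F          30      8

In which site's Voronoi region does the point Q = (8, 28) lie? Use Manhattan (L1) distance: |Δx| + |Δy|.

d(Q,A) = |8−21| + |28−8| = 13 + 20 = 33
d(Q,B) = |8−18| + |28−11| = 10 + 17 = 27
d(Q,C) = |8−22| + |28−24| = 14 + 4 = 18
d(Q,D) = |8−7| + |28−12| = 1 + 16 = 17
d(Q,E) = |8−12| + |28−8| = 4 + 20 = 24
d(Q,F) = |8−30| + |28−8| = 22 + 20 = 42
D is nearest.

D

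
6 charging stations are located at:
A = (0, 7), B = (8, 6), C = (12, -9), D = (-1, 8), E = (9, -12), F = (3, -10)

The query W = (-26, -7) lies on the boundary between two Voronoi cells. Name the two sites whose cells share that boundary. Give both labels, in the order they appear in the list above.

Squared distances from W to each site:
|WA|² = 676 + 196 = 872
|WB|² = 1156 + 169 = 1325
|WC|² = 1444 + 4 = 1448
|WD|² = 625 + 225 = 850
|WE|² = 1225 + 25 = 1250
|WF|² = 841 + 9 = 850
W is equidistant from D and F (both at squared distance 850), and every other site is strictly farther — so W lies on the D–F Voronoi edge.

D and F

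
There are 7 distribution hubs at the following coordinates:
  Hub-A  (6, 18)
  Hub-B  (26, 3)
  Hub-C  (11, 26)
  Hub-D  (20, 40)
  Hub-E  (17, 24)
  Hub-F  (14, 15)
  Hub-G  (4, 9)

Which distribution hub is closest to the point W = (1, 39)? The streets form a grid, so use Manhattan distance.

Hub-D

d(W, Hub-A) = |1−6| + |39−18| = 5 + 21 = 26
d(W, Hub-B) = |1−26| + |39−3| = 25 + 36 = 61
d(W, Hub-C) = |1−11| + |39−26| = 10 + 13 = 23
d(W, Hub-D) = |1−20| + |39−40| = 19 + 1 = 20
d(W, Hub-E) = |1−17| + |39−24| = 16 + 15 = 31
d(W, Hub-F) = |1−14| + |39−15| = 13 + 24 = 37
d(W, Hub-G) = |1−4| + |39−9| = 3 + 30 = 33
The smallest is to Hub-D, so W lies in the Voronoi region of Hub-D.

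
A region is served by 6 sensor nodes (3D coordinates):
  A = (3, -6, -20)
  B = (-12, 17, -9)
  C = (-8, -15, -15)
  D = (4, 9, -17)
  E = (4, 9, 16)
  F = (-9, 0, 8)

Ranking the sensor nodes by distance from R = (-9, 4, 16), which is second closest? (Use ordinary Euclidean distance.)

Compare squared distances (the ordering matches that of the actual distances):
|RA|² = (-9−3)² + (4−(-6))² + (16−(-20))² = 144 + 100 + 1296 = 1540
|RB|² = (-9−(-12))² + (4−17)² + (16−(-9))² = 9 + 169 + 625 = 803
|RC|² = (-9−(-8))² + (4−(-15))² + (16−(-15))² = 1 + 361 + 961 = 1323
|RD|² = (-9−4)² + (4−9)² + (16−(-17))² = 169 + 25 + 1089 = 1283
|RE|² = (-9−4)² + (4−9)² + (16−16)² = 169 + 25 + 0 = 194
|RF|² = (-9−(-9))² + (4−0)² + (16−8)² = 0 + 16 + 64 = 80
Sorted ascending: F, E, B, … — the second-nearest is E.

E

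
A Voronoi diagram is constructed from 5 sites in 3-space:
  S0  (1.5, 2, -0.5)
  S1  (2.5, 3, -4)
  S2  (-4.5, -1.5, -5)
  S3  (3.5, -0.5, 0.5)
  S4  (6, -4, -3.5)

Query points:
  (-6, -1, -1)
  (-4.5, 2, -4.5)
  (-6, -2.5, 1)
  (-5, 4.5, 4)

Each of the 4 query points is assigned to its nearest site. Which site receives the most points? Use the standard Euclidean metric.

S2

(-6, -1, -1) — d² to each: S0:65.5, S1:97.25, S2:18.5, S3:92.75, S4:159.25 → nearest is S2
(-4.5, 2, -4.5) — d² to each: S0:52, S1:50.25, S2:12.5, S3:95.25, S4:147.25 → nearest is S2
(-6, -2.5, 1) — d² to each: S0:78.75, S1:127.5, S2:39.25, S3:94.5, S4:166.5 → nearest is S2
(-5, 4.5, 4) — d² to each: S0:68.75, S1:122.5, S2:117.25, S3:109.5, S4:249.5 → nearest is S0
Tally — S0:1, S2:3. S2 captures the most (3).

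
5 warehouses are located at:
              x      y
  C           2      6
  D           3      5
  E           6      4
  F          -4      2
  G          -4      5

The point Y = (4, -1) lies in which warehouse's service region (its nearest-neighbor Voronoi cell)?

Since √ is increasing, it suffices to compare squared distances:
|YC|² = (4−2)² + (-1−6)² = 4 + 49 = 53
|YD|² = (4−3)² + (-1−5)² = 1 + 36 = 37
|YE|² = (4−6)² + (-1−4)² = 4 + 25 = 29
|YF|² = (4−(-4))² + (-1−2)² = 64 + 9 = 73
|YG|² = (4−(-4))² + (-1−5)² = 64 + 36 = 100
The smallest is to E, so Y lies in the Voronoi region of E.

E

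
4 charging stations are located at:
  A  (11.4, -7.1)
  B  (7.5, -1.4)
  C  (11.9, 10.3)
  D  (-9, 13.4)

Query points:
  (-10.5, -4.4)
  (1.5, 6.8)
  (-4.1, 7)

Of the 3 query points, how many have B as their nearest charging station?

(-10.5, -4.4) — d² to each: A:486.9, B:333, C:717.85, D:319.09 → nearest is D
(1.5, 6.8) — d² to each: A:291.22, B:103.24, C:120.41, D:153.81 → nearest is B
(-4.1, 7) — d² to each: A:439.06, B:205.12, C:266.89, D:64.97 → nearest is D
1 of the 3 points has B as nearest.

1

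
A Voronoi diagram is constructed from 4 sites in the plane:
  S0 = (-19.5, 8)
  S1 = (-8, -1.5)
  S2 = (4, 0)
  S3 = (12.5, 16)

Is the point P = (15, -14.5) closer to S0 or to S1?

S1

Compare squared distances:
|PS0|² = (15−(-19.5))² + (-14.5−8)² = 1190.25 + 506.25 = 1696.5
|PS1|² = (15−(-8))² + (-14.5−(-1.5))² = 529 + 169 = 698
1696.5 > 698, so S1 is closer.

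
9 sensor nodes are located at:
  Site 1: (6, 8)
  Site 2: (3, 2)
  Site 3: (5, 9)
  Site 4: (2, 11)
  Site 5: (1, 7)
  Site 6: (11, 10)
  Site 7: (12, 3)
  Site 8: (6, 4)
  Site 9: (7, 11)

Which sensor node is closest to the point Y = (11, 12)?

Site 6

Compare squared distances (the ordering matches that of the actual distances):
d²(Y, Site 1) = 25 + 16 = 41
d²(Y, Site 2) = 64 + 100 = 164
d²(Y, Site 3) = 36 + 9 = 45
d²(Y, Site 4) = 81 + 1 = 82
d²(Y, Site 5) = 100 + 25 = 125
d²(Y, Site 6) = 0 + 4 = 4
d²(Y, Site 7) = 1 + 81 = 82
d²(Y, Site 8) = 25 + 64 = 89
d²(Y, Site 9) = 16 + 1 = 17
The smallest is to Site 6, so Y lies in the Voronoi region of Site 6.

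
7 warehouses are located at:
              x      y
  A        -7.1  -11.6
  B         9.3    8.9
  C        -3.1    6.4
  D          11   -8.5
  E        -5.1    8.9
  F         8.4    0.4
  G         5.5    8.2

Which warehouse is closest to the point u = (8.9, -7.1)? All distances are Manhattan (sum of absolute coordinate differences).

d(u,A) = |8.9−(-7.1)| + |-7.1−(-11.6)| = 16 + 4.5 = 20.5
d(u,B) = |8.9−9.3| + |-7.1−8.9| = 0.4 + 16 = 16.4
d(u,C) = |8.9−(-3.1)| + |-7.1−6.4| = 12 + 13.5 = 25.5
d(u,D) = |8.9−11| + |-7.1−(-8.5)| = 2.1 + 1.4 = 3.5
d(u,E) = |8.9−(-5.1)| + |-7.1−8.9| = 14 + 16 = 30
d(u,F) = |8.9−8.4| + |-7.1−0.4| = 0.5 + 7.5 = 8
d(u,G) = |8.9−5.5| + |-7.1−8.2| = 3.4 + 15.3 = 18.7
The smallest is to D, so u lies in the Voronoi region of D.

D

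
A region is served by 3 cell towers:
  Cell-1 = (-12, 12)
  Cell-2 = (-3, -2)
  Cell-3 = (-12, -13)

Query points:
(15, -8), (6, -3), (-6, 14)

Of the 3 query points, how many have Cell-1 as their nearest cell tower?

(15, -8) — d² to each: Cell-1:1129, Cell-2:360, Cell-3:754 → nearest is Cell-2
(6, -3) — d² to each: Cell-1:549, Cell-2:82, Cell-3:424 → nearest is Cell-2
(-6, 14) — d² to each: Cell-1:40, Cell-2:265, Cell-3:765 → nearest is Cell-1
1 of the 3 points has Cell-1 as nearest.

1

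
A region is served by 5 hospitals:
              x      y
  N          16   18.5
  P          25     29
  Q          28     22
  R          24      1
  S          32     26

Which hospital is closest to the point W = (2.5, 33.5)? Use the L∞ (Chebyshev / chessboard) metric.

N

d(W,N) = max(13.5, 15) = 15
d(W,P) = max(22.5, 4.5) = 22.5
d(W,Q) = max(25.5, 11.5) = 25.5
d(W,R) = max(21.5, 32.5) = 32.5
d(W,S) = max(29.5, 7.5) = 29.5
The smallest is to N, so W lies in the Voronoi region of N.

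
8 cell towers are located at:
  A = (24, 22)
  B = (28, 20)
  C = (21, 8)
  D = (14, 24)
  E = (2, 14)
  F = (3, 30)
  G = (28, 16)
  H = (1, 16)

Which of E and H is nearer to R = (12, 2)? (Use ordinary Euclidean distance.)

Compare squared distances:
|RE|² = (12−2)² + (2−14)² = 100 + 144 = 244
|RH|² = (12−1)² + (2−16)² = 121 + 196 = 317
244 < 317, so E is closer.

E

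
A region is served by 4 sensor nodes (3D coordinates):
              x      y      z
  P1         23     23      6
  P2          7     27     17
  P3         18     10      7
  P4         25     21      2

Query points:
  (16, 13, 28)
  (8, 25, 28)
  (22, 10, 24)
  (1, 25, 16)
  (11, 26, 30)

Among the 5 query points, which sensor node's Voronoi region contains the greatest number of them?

(16, 13, 28) — d² to each: P1:633, P2:398, P3:454, P4:821 → nearest is P2
(8, 25, 28) — d² to each: P1:713, P2:126, P3:766, P4:981 → nearest is P2
(22, 10, 24) — d² to each: P1:494, P2:563, P3:305, P4:614 → nearest is P3
(1, 25, 16) — d² to each: P1:588, P2:41, P3:595, P4:788 → nearest is P2
(11, 26, 30) — d² to each: P1:729, P2:186, P3:834, P4:1005 → nearest is P2
Tally — P2:4, P3:1. P2 captures the most (4).

P2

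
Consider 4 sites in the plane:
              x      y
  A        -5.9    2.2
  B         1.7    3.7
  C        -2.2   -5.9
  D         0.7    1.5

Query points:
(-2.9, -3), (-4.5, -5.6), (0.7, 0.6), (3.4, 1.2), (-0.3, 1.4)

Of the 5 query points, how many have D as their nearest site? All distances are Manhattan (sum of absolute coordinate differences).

3

(-2.9, -3) — d to each: A:8.2, B:11.3, C:3.6, D:8.1 → nearest is C
(-4.5, -5.6) — d to each: A:9.2, B:15.5, C:2.6, D:12.3 → nearest is C
(0.7, 0.6) — d to each: A:8.2, B:4.1, C:9.4, D:0.9 → nearest is D
(3.4, 1.2) — d to each: A:10.3, B:4.2, C:12.7, D:3 → nearest is D
(-0.3, 1.4) — d to each: A:6.4, B:4.3, C:9.2, D:1.1 → nearest is D
3 of the 5 points have D as nearest.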